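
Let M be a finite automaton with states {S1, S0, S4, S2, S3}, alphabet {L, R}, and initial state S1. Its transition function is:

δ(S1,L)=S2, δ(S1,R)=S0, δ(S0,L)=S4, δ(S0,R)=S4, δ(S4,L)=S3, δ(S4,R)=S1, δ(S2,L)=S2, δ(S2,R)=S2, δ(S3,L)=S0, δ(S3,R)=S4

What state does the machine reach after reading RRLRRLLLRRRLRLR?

Trace: S1 -R-> S0 -R-> S4 -L-> S3 -R-> S4 -R-> S1 -L-> S2 -L-> S2 -L-> S2 -R-> S2 -R-> S2 -R-> S2 -L-> S2 -R-> S2 -L-> S2 -R-> S2

S2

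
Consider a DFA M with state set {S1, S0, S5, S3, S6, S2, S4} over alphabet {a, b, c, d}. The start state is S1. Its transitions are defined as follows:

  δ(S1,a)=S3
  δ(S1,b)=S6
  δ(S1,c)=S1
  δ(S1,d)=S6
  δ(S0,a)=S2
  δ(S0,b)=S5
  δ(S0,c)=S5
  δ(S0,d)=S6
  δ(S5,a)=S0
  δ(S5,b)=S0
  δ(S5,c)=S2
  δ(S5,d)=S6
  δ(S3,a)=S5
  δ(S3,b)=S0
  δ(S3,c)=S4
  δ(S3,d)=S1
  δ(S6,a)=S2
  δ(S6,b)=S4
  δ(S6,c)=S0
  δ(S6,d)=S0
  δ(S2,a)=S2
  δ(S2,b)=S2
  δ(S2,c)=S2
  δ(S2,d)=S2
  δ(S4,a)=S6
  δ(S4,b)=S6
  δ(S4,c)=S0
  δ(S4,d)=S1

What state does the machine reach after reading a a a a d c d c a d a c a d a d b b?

Trace: S1 -a-> S3 -a-> S5 -a-> S0 -a-> S2 -d-> S2 -c-> S2 -d-> S2 -c-> S2 -a-> S2 -d-> S2 -a-> S2 -c-> S2 -a-> S2 -d-> S2 -a-> S2 -d-> S2 -b-> S2 -b-> S2

S2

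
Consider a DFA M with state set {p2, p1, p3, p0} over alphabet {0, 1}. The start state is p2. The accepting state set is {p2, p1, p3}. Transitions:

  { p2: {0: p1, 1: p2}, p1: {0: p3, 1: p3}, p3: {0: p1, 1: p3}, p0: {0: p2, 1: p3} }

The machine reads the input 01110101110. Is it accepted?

start at p2
read '0': p2 → p1
read '1': p1 → p3
read '1': p3 → p3
read '1': p3 → p3
read '0': p3 → p1
read '1': p1 → p3
read '0': p3 → p1
read '1': p1 → p3
read '1': p3 → p3
read '1': p3 → p3
read '0': p3 → p1
End state p1 is accepting.

Yes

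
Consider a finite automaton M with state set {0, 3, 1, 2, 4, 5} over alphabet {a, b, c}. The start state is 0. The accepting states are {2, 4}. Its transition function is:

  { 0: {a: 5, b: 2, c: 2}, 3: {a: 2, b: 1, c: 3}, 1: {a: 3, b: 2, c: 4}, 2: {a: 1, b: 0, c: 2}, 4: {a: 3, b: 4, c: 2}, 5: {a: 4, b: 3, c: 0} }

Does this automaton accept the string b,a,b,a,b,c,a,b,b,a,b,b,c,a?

0 → 2 → 1 → 2 → 1 → 2 → 2 → 1 → 2 → 0 → 5 → 3 → 1 → 4 → 3
End state 3 is not accepting.

No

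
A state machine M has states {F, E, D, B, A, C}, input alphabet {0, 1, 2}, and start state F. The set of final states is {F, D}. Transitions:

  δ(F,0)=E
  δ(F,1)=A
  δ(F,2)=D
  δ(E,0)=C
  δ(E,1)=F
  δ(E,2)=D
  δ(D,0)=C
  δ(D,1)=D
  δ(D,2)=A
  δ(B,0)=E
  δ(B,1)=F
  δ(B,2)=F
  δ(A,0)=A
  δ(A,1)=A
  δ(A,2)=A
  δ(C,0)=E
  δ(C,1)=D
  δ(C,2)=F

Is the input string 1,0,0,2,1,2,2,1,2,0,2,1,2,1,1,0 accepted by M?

Trace: F -1-> A -0-> A -0-> A -2-> A -1-> A -2-> A -2-> A -1-> A -2-> A -0-> A -2-> A -1-> A -2-> A -1-> A -1-> A -0-> A
End state A is not accepting.

No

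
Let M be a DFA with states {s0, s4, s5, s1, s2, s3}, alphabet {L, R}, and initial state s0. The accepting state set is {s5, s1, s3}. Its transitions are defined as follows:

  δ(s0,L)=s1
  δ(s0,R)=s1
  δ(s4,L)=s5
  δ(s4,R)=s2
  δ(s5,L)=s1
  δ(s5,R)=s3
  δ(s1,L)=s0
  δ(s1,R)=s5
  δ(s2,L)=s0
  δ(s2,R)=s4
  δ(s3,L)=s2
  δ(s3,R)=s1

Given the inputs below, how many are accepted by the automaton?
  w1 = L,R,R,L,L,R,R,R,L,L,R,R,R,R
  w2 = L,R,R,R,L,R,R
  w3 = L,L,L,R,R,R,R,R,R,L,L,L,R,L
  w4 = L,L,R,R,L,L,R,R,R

w1:
  start at s0
  read 'L': s0 → s1
  read 'R': s1 → s5
  read 'R': s5 → s3
  read 'L': s3 → s2
  read 'L': s2 → s0
  read 'R': s0 → s1
  read 'R': s1 → s5
  read 'R': s5 → s3
  read 'L': s3 → s2
  read 'L': s2 → s0
  read 'R': s0 → s1
  read 'R': s1 → s5
  read 'R': s5 → s3
  read 'R': s3 → s1
  end s1, accepted
w2:
  start at s0
  read 'L': s0 → s1
  read 'R': s1 → s5
  read 'R': s5 → s3
  read 'R': s3 → s1
  read 'L': s1 → s0
  read 'R': s0 → s1
  read 'R': s1 → s5
  end s5, accepted
w3:
  start at s0
  read 'L': s0 → s1
  read 'L': s1 → s0
  read 'L': s0 → s1
  read 'R': s1 → s5
  read 'R': s5 → s3
  read 'R': s3 → s1
  read 'R': s1 → s5
  read 'R': s5 → s3
  read 'R': s3 → s1
  read 'L': s1 → s0
  read 'L': s0 → s1
  read 'L': s1 → s0
  read 'R': s0 → s1
  read 'L': s1 → s0
  end s0, rejected
w4:
  start at s0
  read 'L': s0 → s1
  read 'L': s1 → s0
  read 'R': s0 → s1
  read 'R': s1 → s5
  read 'L': s5 → s1
  read 'L': s1 → s0
  read 'R': s0 → s1
  read 'R': s1 → s5
  read 'R': s5 → s3
  end s3, accepted

3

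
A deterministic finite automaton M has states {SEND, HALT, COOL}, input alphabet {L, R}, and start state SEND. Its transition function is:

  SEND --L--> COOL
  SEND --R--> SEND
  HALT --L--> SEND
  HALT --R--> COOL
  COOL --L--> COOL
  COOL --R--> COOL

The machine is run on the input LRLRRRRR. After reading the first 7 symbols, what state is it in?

SEND → COOL → COOL → COOL → COOL → COOL → COOL → COOL
After 7 symbols: COOL.

COOL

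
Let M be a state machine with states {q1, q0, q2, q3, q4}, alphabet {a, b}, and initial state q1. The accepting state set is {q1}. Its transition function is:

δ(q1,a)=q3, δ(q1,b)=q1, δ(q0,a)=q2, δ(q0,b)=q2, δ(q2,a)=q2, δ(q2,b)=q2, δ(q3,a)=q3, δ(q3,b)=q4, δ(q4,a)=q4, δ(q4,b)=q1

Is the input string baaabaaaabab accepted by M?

No

q1 → q1 → q3 → q3 → q3 → q4 → q4 → q4 → q4 → q4 → q1 → q3 → q4
End state q4 is not accepting.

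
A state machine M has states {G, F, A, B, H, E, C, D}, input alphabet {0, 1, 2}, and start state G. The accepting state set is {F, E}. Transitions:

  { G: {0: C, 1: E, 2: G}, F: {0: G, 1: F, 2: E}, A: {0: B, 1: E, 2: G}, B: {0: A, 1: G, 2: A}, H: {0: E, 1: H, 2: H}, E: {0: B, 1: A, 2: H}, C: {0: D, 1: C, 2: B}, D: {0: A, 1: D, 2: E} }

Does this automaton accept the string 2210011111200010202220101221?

G → G → G → E → B → A → E → A → E → A → E → H → E → B → A → E → B → A → B → A → G → G → C → C → D → D → E → H → H
End state H is not accepting.

No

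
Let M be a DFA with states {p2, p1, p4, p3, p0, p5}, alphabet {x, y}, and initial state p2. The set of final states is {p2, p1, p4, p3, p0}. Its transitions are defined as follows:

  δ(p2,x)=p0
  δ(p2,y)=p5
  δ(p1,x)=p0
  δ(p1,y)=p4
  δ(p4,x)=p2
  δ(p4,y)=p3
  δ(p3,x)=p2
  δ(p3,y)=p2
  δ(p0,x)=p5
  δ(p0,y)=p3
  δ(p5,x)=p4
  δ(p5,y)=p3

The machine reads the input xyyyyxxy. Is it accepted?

Yes

Trace: p2 -x-> p0 -y-> p3 -y-> p2 -y-> p5 -y-> p3 -x-> p2 -x-> p0 -y-> p3
End state p3 is accepting.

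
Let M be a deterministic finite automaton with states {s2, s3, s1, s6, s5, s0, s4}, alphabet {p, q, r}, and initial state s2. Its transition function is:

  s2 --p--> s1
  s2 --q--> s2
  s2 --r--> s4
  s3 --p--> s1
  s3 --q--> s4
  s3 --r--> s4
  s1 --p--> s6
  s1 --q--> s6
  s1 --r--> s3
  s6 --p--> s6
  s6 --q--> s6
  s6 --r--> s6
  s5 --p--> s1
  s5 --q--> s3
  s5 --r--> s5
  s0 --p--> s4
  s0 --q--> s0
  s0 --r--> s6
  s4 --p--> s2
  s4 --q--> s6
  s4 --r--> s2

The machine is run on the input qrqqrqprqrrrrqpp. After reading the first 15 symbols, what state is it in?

Trace: s2 -q-> s2 -r-> s4 -q-> s6 -q-> s6 -r-> s6 -q-> s6 -p-> s6 -r-> s6 -q-> s6 -r-> s6 -r-> s6 -r-> s6 -r-> s6 -q-> s6 -p-> s6
After 15 symbols: s6.

s6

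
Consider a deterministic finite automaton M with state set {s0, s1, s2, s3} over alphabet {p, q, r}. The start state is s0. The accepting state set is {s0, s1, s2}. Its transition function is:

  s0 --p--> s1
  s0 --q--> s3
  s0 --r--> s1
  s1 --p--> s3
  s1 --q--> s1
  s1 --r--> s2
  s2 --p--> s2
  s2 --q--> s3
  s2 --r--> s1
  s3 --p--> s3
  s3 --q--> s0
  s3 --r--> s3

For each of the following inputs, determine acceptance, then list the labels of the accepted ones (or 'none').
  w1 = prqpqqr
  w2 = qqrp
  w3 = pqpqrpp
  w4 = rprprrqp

w4

w1:
  start at s0
  read 'p': s0 → s1
  read 'r': s1 → s2
  read 'q': s2 → s3
  read 'p': s3 → s3
  read 'q': s3 → s0
  read 'q': s0 → s3
  read 'r': s3 → s3
  end s3, rejected
w2:
  start at s0
  read 'q': s0 → s3
  read 'q': s3 → s0
  read 'r': s0 → s1
  read 'p': s1 → s3
  end s3, rejected
w3:
  start at s0
  read 'p': s0 → s1
  read 'q': s1 → s1
  read 'p': s1 → s3
  read 'q': s3 → s0
  read 'r': s0 → s1
  read 'p': s1 → s3
  read 'p': s3 → s3
  end s3, rejected
w4:
  start at s0
  read 'r': s0 → s1
  read 'p': s1 → s3
  read 'r': s3 → s3
  read 'p': s3 → s3
  read 'r': s3 → s3
  read 'r': s3 → s3
  read 'q': s3 → s0
  read 'p': s0 → s1
  end s1, accepted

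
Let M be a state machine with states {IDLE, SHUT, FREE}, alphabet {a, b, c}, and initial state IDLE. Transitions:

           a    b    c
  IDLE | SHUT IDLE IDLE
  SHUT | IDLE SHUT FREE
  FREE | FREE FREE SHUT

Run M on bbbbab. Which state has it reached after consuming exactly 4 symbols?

start at IDLE
read 'b': IDLE → IDLE
read 'b': IDLE → IDLE
read 'b': IDLE → IDLE
read 'b': IDLE → IDLE
After 4 symbols: IDLE.

IDLE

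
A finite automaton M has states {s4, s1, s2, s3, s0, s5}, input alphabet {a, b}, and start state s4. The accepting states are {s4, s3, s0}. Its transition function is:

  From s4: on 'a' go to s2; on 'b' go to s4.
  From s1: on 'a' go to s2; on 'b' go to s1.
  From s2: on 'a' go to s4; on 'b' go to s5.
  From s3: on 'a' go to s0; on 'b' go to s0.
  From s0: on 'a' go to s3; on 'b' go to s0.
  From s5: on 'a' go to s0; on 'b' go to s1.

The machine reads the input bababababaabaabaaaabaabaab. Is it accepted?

s4 → s4 → s2 → s5 → s0 → s0 → s3 → s0 → s3 → s0 → s3 → s0 → s0 → s3 → s0 → s0 → s3 → s0 → s3 → s0 → s0 → s3 → s0 → s0 → s3 → s0 → s0
End state s0 is accepting.

Yes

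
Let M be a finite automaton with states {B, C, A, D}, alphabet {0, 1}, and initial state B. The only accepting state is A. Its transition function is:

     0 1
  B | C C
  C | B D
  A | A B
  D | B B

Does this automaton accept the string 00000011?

Trace: B -0-> C -0-> B -0-> C -0-> B -0-> C -0-> B -1-> C -1-> D
End state D is not accepting.

No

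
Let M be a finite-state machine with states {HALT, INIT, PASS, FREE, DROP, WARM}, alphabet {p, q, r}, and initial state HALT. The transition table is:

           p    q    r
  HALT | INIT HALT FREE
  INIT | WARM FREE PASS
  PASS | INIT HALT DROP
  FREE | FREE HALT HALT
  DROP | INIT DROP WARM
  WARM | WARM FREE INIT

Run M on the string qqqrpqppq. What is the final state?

Trace: HALT -q-> HALT -q-> HALT -q-> HALT -r-> FREE -p-> FREE -q-> HALT -p-> INIT -p-> WARM -q-> FREE

FREE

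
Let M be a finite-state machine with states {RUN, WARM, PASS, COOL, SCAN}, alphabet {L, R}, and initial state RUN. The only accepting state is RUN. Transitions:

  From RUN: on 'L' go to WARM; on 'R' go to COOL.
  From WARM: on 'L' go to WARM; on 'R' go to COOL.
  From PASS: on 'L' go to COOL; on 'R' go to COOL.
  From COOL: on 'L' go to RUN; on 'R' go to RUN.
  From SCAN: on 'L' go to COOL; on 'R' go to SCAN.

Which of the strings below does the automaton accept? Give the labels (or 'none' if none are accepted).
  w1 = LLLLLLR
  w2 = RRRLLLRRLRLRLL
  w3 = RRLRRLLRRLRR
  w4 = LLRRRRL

w1:
  start at RUN
  read 'L': RUN → WARM
  read 'L': WARM → WARM
  read 'L': WARM → WARM
  read 'L': WARM → WARM
  read 'L': WARM → WARM
  read 'L': WARM → WARM
  read 'R': WARM → COOL
  end COOL, rejected
w2:
  start at RUN
  read 'R': RUN → COOL
  read 'R': COOL → RUN
  read 'R': RUN → COOL
  read 'L': COOL → RUN
  read 'L': RUN → WARM
  read 'L': WARM → WARM
  read 'R': WARM → COOL
  read 'R': COOL → RUN
  read 'L': RUN → WARM
  read 'R': WARM → COOL
  read 'L': COOL → RUN
  read 'R': RUN → COOL
  read 'L': COOL → RUN
  read 'L': RUN → WARM
  end WARM, rejected
w3:
  start at RUN
  read 'R': RUN → COOL
  read 'R': COOL → RUN
  read 'L': RUN → WARM
  read 'R': WARM → COOL
  read 'R': COOL → RUN
  read 'L': RUN → WARM
  read 'L': WARM → WARM
  read 'R': WARM → COOL
  read 'R': COOL → RUN
  read 'L': RUN → WARM
  read 'R': WARM → COOL
  read 'R': COOL → RUN
  end RUN, accepted
w4:
  start at RUN
  read 'L': RUN → WARM
  read 'L': WARM → WARM
  read 'R': WARM → COOL
  read 'R': COOL → RUN
  read 'R': RUN → COOL
  read 'R': COOL → RUN
  read 'L': RUN → WARM
  end WARM, rejected

w3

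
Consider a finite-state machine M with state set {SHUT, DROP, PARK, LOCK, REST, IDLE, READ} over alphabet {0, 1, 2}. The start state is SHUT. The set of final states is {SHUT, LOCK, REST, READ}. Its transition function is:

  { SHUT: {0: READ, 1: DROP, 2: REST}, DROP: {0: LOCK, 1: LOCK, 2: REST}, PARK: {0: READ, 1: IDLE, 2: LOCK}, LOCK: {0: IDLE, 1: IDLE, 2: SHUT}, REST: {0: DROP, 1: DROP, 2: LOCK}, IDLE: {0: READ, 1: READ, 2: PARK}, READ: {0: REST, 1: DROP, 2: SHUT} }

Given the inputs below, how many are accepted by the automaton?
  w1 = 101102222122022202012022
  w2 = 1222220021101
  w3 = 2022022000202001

w1: SHUT → DROP → LOCK → IDLE → READ → REST → LOCK → SHUT → REST → LOCK → IDLE → PARK → LOCK → IDLE → PARK → LOCK → SHUT → READ → SHUT → READ → DROP → REST → DROP → REST → LOCK  → end LOCK, accepted
w2: SHUT → DROP → REST → LOCK → SHUT → REST → LOCK → IDLE → READ → SHUT → DROP → LOCK → IDLE → READ  → end READ, accepted
w3: SHUT → REST → DROP → REST → LOCK → IDLE → PARK → LOCK → IDLE → READ → REST → LOCK → IDLE → PARK → READ → REST → DROP  → end DROP, rejected

2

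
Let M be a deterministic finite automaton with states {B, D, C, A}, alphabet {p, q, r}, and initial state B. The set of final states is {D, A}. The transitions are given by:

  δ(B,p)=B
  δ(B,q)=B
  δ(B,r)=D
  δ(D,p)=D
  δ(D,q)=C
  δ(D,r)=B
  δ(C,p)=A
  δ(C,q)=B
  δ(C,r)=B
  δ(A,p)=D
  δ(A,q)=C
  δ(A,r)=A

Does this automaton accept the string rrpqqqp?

B → D → B → B → B → B → B → B
End state B is not accepting.

No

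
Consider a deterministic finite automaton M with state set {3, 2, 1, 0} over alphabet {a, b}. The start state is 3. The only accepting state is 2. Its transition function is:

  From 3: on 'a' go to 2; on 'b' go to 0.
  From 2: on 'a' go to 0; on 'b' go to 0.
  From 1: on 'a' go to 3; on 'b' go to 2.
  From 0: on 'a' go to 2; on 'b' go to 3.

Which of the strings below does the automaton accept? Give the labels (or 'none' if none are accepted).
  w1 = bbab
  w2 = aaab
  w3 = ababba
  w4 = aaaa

w1:
  start at 3
  read 'b': 3 → 0
  read 'b': 0 → 3
  read 'a': 3 → 2
  read 'b': 2 → 0
  end 0, rejected
w2:
  start at 3
  read 'a': 3 → 2
  read 'a': 2 → 0
  read 'a': 0 → 2
  read 'b': 2 → 0
  end 0, rejected
w3:
  start at 3
  read 'a': 3 → 2
  read 'b': 2 → 0
  read 'a': 0 → 2
  read 'b': 2 → 0
  read 'b': 0 → 3
  read 'a': 3 → 2
  end 2, accepted
w4:
  start at 3
  read 'a': 3 → 2
  read 'a': 2 → 0
  read 'a': 0 → 2
  read 'a': 2 → 0
  end 0, rejected

w3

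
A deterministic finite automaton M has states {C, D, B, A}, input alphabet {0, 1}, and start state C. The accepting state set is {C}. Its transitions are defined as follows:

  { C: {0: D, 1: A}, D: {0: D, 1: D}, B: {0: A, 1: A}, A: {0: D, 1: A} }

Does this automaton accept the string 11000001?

No

C → A → A → D → D → D → D → D → D
End state D is not accepting.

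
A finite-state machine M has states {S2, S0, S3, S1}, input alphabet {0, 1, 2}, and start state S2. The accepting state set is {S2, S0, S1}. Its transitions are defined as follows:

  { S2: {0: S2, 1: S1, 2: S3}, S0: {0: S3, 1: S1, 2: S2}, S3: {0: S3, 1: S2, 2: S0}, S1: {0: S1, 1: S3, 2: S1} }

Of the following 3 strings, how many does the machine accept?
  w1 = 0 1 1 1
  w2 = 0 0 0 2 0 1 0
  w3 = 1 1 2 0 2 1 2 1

2

w1: S2 → S2 → S1 → S3 → S2  → end S2, accepted
w2: S2 → S2 → S2 → S2 → S3 → S3 → S2 → S2  → end S2, accepted
w3: S2 → S1 → S3 → S0 → S3 → S0 → S1 → S1 → S3  → end S3, rejected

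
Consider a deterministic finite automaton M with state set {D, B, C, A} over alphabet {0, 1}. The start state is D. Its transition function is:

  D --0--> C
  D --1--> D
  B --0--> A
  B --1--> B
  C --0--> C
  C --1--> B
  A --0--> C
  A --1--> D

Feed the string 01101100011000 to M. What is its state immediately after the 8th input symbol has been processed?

D → C → B → B → A → D → D → C → C
After 8 symbols: C.

C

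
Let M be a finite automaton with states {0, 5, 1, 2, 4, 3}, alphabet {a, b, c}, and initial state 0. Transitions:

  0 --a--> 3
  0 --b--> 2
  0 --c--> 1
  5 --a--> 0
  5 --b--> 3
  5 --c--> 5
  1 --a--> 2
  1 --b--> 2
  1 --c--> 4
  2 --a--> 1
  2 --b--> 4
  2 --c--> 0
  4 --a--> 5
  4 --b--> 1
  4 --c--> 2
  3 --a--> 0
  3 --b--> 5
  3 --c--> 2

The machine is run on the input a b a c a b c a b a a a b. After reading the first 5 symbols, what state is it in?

2

0 → 3 → 5 → 0 → 1 → 2
After 5 symbols: 2.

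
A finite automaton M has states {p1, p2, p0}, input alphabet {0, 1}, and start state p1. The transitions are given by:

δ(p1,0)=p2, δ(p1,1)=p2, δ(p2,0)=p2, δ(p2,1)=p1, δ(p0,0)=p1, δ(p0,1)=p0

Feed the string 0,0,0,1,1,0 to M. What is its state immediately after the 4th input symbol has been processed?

start at p1
read '0': p1 → p2
read '0': p2 → p2
read '0': p2 → p2
read '1': p2 → p1
After 4 symbols: p1.

p1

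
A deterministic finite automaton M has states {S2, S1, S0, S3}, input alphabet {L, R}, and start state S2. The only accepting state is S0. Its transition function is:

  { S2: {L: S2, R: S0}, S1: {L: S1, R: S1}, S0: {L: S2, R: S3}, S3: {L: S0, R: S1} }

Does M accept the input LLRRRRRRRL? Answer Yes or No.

No

Trace: S2 -L-> S2 -L-> S2 -R-> S0 -R-> S3 -R-> S1 -R-> S1 -R-> S1 -R-> S1 -R-> S1 -L-> S1
End state S1 is not accepting.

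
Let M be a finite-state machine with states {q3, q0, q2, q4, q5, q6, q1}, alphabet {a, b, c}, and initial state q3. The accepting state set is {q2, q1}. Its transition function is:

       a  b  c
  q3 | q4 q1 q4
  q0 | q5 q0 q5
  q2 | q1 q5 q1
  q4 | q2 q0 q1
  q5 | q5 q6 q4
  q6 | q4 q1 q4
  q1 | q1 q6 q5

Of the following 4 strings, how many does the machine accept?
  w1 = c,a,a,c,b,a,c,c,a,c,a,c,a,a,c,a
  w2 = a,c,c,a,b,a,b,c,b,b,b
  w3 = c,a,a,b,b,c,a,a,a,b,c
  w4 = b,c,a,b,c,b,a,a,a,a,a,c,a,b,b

0

w1:
  start at q3
  read 'c': q3 → q4
  read 'a': q4 → q2
  read 'a': q2 → q1
  read 'c': q1 → q5
  read 'b': q5 → q6
  read 'a': q6 → q4
  read 'c': q4 → q1
  read 'c': q1 → q5
  read 'a': q5 → q5
  read 'c': q5 → q4
  read 'a': q4 → q2
  read 'c': q2 → q1
  read 'a': q1 → q1
  read 'a': q1 → q1
  read 'c': q1 → q5
  read 'a': q5 → q5
  end q5, rejected
w2:
  start at q3
  read 'a': q3 → q4
  read 'c': q4 → q1
  read 'c': q1 → q5
  read 'a': q5 → q5
  read 'b': q5 → q6
  read 'a': q6 → q4
  read 'b': q4 → q0
  read 'c': q0 → q5
  read 'b': q5 → q6
  read 'b': q6 → q1
  read 'b': q1 → q6
  end q6, rejected
w3:
  start at q3
  read 'c': q3 → q4
  read 'a': q4 → q2
  read 'a': q2 → q1
  read 'b': q1 → q6
  read 'b': q6 → q1
  read 'c': q1 → q5
  read 'a': q5 → q5
  read 'a': q5 → q5
  read 'a': q5 → q5
  read 'b': q5 → q6
  read 'c': q6 → q4
  end q4, rejected
w4:
  start at q3
  read 'b': q3 → q1
  read 'c': q1 → q5
  read 'a': q5 → q5
  read 'b': q5 → q6
  read 'c': q6 → q4
  read 'b': q4 → q0
  read 'a': q0 → q5
  read 'a': q5 → q5
  read 'a': q5 → q5
  read 'a': q5 → q5
  read 'a': q5 → q5
  read 'c': q5 → q4
  read 'a': q4 → q2
  read 'b': q2 → q5
  read 'b': q5 → q6
  end q6, rejected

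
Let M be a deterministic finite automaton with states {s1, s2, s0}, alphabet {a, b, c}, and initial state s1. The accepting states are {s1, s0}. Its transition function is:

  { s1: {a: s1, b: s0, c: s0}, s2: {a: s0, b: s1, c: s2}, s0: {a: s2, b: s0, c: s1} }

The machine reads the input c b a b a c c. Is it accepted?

start at s1
read 'c': s1 → s0
read 'b': s0 → s0
read 'a': s0 → s2
read 'b': s2 → s1
read 'a': s1 → s1
read 'c': s1 → s0
read 'c': s0 → s1
End state s1 is accepting.

Yes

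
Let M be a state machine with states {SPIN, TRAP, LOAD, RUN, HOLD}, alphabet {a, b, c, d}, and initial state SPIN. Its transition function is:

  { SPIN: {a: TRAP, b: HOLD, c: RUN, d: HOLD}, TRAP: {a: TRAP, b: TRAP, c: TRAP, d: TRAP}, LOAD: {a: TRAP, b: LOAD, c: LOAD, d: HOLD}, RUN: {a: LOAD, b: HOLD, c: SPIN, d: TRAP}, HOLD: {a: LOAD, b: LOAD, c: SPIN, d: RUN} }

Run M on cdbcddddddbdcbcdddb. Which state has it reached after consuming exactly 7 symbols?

TRAP

SPIN → RUN → TRAP → TRAP → TRAP → TRAP → TRAP → TRAP
After 7 symbols: TRAP.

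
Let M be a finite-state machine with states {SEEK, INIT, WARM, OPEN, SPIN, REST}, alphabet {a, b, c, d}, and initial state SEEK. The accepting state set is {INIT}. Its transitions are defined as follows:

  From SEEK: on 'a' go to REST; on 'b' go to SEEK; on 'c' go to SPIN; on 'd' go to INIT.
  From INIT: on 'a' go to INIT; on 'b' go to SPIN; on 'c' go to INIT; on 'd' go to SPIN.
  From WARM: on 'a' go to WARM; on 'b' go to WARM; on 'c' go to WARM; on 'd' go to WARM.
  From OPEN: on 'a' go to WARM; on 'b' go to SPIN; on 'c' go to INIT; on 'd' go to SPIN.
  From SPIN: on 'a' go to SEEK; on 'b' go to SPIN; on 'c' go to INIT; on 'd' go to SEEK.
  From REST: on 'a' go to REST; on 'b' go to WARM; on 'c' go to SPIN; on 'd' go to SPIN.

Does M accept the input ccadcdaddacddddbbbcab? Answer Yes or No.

No

Trace: SEEK -c-> SPIN -c-> INIT -a-> INIT -d-> SPIN -c-> INIT -d-> SPIN -a-> SEEK -d-> INIT -d-> SPIN -a-> SEEK -c-> SPIN -d-> SEEK -d-> INIT -d-> SPIN -d-> SEEK -b-> SEEK -b-> SEEK -b-> SEEK -c-> SPIN -a-> SEEK -b-> SEEK
End state SEEK is not accepting.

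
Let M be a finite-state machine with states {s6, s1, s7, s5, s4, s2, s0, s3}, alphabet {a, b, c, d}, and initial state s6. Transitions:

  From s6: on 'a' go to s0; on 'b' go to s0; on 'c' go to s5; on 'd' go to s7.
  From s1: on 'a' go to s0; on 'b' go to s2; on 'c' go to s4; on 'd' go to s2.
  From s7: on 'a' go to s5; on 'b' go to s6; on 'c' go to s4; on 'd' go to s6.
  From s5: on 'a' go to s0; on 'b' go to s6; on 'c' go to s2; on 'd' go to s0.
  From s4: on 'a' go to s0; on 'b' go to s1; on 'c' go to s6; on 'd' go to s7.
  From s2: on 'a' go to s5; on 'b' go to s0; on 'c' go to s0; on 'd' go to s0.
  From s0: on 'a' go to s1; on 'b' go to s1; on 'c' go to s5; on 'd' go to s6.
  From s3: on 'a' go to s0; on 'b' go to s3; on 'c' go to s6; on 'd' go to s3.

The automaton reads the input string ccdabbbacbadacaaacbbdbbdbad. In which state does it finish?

s6 → s5 → s2 → s0 → s1 → s2 → s0 → s1 → s0 → s5 → s6 → s0 → s6 → s0 → s5 → s0 → s1 → s0 → s5 → s6 → s0 → s6 → s0 → s1 → s2 → s0 → s1 → s2

s2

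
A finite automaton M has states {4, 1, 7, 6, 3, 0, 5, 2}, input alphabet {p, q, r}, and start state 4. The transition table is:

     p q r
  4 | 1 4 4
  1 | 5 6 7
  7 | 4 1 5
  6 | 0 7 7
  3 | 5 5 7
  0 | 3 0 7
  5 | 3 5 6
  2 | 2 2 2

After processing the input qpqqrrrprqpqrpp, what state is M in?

1

Trace: 4 -q-> 4 -p-> 1 -q-> 6 -q-> 7 -r-> 5 -r-> 6 -r-> 7 -p-> 4 -r-> 4 -q-> 4 -p-> 1 -q-> 6 -r-> 7 -p-> 4 -p-> 1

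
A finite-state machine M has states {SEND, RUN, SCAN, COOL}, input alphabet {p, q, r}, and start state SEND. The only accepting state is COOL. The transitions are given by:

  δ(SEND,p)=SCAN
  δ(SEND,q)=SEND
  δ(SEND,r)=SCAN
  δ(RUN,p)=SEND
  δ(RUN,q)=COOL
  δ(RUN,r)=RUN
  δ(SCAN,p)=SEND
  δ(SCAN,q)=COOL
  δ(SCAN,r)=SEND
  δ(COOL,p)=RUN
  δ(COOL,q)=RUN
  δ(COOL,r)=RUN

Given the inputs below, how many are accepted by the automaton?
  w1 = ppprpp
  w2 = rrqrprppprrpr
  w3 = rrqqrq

1

w1: SEND → SCAN → SEND → SCAN → SEND → SCAN → SEND  → end SEND, rejected
w2: SEND → SCAN → SEND → SEND → SCAN → SEND → SCAN → SEND → SCAN → SEND → SCAN → SEND → SCAN → SEND  → end SEND, rejected
w3: SEND → SCAN → SEND → SEND → SEND → SCAN → COOL  → end COOL, accepted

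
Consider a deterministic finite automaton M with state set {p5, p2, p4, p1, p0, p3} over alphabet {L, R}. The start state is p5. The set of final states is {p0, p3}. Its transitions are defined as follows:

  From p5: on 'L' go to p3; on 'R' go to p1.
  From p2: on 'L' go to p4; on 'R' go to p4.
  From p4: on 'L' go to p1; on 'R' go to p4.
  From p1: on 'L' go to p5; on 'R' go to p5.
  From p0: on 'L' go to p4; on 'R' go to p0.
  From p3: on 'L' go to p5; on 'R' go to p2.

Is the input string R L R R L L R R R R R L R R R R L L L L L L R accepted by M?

p5 → p1 → p5 → p1 → p5 → p3 → p5 → p1 → p5 → p1 → p5 → p1 → p5 → p1 → p5 → p1 → p5 → p3 → p5 → p3 → p5 → p3 → p5 → p1
End state p1 is not accepting.

No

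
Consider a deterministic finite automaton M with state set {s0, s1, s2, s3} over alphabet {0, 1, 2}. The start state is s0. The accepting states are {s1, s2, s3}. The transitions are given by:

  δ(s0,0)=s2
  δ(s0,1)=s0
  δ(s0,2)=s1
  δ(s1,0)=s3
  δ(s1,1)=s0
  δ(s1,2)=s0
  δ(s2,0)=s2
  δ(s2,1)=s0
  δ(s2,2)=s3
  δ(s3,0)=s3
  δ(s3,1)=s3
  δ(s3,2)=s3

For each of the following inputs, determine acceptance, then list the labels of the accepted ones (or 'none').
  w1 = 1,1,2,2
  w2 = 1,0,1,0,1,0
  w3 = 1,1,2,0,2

w1: s0 → s0 → s0 → s1 → s0  → end s0, rejected
w2: s0 → s0 → s2 → s0 → s2 → s0 → s2  → end s2, accepted
w3: s0 → s0 → s0 → s1 → s3 → s3  → end s3, accepted

w2, w3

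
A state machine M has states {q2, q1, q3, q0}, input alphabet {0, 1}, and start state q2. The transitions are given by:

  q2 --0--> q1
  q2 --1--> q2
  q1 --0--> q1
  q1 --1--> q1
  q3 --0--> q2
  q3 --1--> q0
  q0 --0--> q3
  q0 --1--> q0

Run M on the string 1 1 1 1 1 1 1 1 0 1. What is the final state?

q2 → q2 → q2 → q2 → q2 → q2 → q2 → q2 → q2 → q1 → q1

q1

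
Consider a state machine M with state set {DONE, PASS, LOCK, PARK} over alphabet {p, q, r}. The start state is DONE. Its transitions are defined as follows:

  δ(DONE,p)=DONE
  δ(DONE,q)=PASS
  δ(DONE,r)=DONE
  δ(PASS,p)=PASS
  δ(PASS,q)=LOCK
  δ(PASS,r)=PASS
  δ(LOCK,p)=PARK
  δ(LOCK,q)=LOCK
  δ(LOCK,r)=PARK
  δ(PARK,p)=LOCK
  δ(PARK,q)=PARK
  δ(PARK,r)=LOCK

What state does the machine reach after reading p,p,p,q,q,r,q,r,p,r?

LOCK

DONE → DONE → DONE → DONE → PASS → LOCK → PARK → PARK → LOCK → PARK → LOCK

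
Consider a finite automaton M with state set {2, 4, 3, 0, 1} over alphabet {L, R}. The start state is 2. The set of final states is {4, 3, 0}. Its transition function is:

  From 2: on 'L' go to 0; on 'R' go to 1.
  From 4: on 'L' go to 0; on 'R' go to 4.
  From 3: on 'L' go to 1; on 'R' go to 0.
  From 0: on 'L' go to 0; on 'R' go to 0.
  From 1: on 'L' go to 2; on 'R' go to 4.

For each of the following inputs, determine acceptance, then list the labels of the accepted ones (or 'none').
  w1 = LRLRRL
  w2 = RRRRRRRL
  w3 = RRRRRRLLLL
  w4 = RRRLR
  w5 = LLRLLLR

w1, w2, w3, w4, w5

w1:
  start at 2
  read 'L': 2 → 0
  read 'R': 0 → 0
  read 'L': 0 → 0
  read 'R': 0 → 0
  read 'R': 0 → 0
  read 'L': 0 → 0
  end 0, accepted
w2:
  start at 2
  read 'R': 2 → 1
  read 'R': 1 → 4
  read 'R': 4 → 4
  read 'R': 4 → 4
  read 'R': 4 → 4
  read 'R': 4 → 4
  read 'R': 4 → 4
  read 'L': 4 → 0
  end 0, accepted
w3:
  start at 2
  read 'R': 2 → 1
  read 'R': 1 → 4
  read 'R': 4 → 4
  read 'R': 4 → 4
  read 'R': 4 → 4
  read 'R': 4 → 4
  read 'L': 4 → 0
  read 'L': 0 → 0
  read 'L': 0 → 0
  read 'L': 0 → 0
  end 0, accepted
w4:
  start at 2
  read 'R': 2 → 1
  read 'R': 1 → 4
  read 'R': 4 → 4
  read 'L': 4 → 0
  read 'R': 0 → 0
  end 0, accepted
w5:
  start at 2
  read 'L': 2 → 0
  read 'L': 0 → 0
  read 'R': 0 → 0
  read 'L': 0 → 0
  read 'L': 0 → 0
  read 'L': 0 → 0
  read 'R': 0 → 0
  end 0, accepted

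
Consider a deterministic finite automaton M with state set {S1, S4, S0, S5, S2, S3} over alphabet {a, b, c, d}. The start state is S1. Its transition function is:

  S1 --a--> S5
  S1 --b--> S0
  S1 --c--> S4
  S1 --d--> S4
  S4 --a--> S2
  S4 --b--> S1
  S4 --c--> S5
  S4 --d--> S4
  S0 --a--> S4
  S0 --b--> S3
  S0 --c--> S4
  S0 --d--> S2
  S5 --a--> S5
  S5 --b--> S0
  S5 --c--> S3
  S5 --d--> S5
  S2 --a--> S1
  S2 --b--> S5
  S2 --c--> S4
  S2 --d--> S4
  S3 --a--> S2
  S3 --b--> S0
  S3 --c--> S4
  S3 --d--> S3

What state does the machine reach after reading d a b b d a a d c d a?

S2

S1 → S4 → S2 → S5 → S0 → S2 → S1 → S5 → S5 → S3 → S3 → S2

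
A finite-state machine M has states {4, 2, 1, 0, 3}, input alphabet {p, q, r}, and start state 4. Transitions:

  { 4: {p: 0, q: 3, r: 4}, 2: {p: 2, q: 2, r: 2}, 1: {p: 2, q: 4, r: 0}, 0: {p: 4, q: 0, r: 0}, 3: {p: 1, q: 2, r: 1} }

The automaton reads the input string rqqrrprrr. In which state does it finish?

2

start at 4
read 'r': 4 → 4
read 'q': 4 → 3
read 'q': 3 → 2
read 'r': 2 → 2
read 'r': 2 → 2
read 'p': 2 → 2
read 'r': 2 → 2
read 'r': 2 → 2
read 'r': 2 → 2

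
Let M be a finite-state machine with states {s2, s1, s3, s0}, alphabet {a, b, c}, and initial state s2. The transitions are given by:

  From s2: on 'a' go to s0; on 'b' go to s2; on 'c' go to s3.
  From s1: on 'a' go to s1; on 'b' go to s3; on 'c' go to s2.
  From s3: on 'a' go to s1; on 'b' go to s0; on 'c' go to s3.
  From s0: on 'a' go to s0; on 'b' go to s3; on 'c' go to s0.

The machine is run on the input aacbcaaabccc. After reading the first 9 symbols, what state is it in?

s2 → s0 → s0 → s0 → s3 → s3 → s1 → s1 → s1 → s3
After 9 symbols: s3.

s3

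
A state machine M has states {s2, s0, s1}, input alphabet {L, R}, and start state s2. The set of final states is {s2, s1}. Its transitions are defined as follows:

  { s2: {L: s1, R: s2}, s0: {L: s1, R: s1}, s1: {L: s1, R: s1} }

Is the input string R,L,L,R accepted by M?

s2 → s2 → s1 → s1 → s1
End state s1 is accepting.

Yes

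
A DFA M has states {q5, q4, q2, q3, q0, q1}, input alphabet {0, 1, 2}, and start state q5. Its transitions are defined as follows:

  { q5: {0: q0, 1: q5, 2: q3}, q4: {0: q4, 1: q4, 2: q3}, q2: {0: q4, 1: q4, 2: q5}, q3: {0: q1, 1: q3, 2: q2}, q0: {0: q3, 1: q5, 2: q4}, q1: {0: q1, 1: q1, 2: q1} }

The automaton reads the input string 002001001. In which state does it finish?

start at q5
read '0': q5 → q0
read '0': q0 → q3
read '2': q3 → q2
read '0': q2 → q4
read '0': q4 → q4
read '1': q4 → q4
read '0': q4 → q4
read '0': q4 → q4
read '1': q4 → q4

q4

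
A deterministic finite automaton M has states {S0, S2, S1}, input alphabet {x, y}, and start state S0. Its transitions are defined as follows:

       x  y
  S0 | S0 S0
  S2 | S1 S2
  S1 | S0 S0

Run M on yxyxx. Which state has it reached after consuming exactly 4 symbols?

S0

S0 → S0 → S0 → S0 → S0
After 4 symbols: S0.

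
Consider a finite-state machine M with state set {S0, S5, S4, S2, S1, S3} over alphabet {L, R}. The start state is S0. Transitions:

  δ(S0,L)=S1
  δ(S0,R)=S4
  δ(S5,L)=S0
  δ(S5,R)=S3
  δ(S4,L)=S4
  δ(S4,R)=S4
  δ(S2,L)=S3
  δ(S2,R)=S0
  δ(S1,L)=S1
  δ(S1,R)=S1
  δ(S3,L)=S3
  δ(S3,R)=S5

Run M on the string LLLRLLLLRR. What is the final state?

start at S0
read 'L': S0 → S1
read 'L': S1 → S1
read 'L': S1 → S1
read 'R': S1 → S1
read 'L': S1 → S1
read 'L': S1 → S1
read 'L': S1 → S1
read 'L': S1 → S1
read 'R': S1 → S1
read 'R': S1 → S1

S1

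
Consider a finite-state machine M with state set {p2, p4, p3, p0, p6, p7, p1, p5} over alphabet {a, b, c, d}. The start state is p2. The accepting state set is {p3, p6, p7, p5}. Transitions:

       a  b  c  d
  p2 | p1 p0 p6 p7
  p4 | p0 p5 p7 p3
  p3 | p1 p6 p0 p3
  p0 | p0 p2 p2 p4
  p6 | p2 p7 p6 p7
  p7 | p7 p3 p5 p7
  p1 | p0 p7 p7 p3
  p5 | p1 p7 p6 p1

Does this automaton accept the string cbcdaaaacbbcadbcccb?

start at p2
read 'c': p2 → p6
read 'b': p6 → p7
read 'c': p7 → p5
read 'd': p5 → p1
read 'a': p1 → p0
read 'a': p0 → p0
read 'a': p0 → p0
read 'a': p0 → p0
read 'c': p0 → p2
read 'b': p2 → p0
read 'b': p0 → p2
read 'c': p2 → p6
read 'a': p6 → p2
read 'd': p2 → p7
read 'b': p7 → p3
read 'c': p3 → p0
read 'c': p0 → p2
read 'c': p2 → p6
read 'b': p6 → p7
End state p7 is accepting.

Yes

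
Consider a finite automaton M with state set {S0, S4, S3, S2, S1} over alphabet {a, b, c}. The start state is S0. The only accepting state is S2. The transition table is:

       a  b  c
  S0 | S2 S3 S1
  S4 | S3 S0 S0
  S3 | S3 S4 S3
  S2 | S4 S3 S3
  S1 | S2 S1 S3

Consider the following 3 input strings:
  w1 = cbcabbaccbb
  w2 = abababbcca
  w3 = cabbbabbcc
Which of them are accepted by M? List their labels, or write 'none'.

w1: Trace: S0 -c-> S1 -b-> S1 -c-> S3 -a-> S3 -b-> S4 -b-> S0 -a-> S2 -c-> S3 -c-> S3 -b-> S4 -b-> S0  → end S0, rejected
w2: Trace: S0 -a-> S2 -b-> S3 -a-> S3 -b-> S4 -a-> S3 -b-> S4 -b-> S0 -c-> S1 -c-> S3 -a-> S3  → end S3, rejected
w3: Trace: S0 -c-> S1 -a-> S2 -b-> S3 -b-> S4 -b-> S0 -a-> S2 -b-> S3 -b-> S4 -c-> S0 -c-> S1  → end S1, rejected

none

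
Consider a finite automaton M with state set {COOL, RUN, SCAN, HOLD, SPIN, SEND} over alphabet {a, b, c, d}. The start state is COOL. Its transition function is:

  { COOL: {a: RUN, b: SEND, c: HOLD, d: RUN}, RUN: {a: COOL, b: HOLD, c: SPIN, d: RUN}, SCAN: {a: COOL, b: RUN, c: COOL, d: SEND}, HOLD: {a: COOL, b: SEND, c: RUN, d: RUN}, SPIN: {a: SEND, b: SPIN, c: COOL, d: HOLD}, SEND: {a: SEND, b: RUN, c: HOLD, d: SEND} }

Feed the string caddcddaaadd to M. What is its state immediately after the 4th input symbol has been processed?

Trace: COOL -c-> HOLD -a-> COOL -d-> RUN -d-> RUN
After 4 symbols: RUN.

RUN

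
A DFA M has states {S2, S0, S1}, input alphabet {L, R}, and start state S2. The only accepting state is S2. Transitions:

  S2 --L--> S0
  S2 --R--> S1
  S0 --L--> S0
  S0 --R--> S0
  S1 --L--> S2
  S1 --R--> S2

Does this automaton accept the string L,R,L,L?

Trace: S2 -L-> S0 -R-> S0 -L-> S0 -L-> S0
End state S0 is not accepting.

No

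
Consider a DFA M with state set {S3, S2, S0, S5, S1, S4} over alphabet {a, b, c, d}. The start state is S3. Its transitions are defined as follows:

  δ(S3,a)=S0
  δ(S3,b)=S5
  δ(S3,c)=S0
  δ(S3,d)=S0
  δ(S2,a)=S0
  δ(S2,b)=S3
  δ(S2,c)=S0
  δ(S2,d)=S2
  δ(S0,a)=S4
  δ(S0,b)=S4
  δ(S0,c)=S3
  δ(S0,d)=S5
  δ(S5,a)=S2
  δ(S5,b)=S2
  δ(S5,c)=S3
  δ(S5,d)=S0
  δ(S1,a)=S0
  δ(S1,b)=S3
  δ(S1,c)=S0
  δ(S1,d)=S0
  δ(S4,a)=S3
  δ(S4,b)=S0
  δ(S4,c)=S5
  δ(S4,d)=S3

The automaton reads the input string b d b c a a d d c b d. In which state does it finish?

start at S3
read 'b': S3 → S5
read 'd': S5 → S0
read 'b': S0 → S4
read 'c': S4 → S5
read 'a': S5 → S2
read 'a': S2 → S0
read 'd': S0 → S5
read 'd': S5 → S0
read 'c': S0 → S3
read 'b': S3 → S5
read 'd': S5 → S0

S0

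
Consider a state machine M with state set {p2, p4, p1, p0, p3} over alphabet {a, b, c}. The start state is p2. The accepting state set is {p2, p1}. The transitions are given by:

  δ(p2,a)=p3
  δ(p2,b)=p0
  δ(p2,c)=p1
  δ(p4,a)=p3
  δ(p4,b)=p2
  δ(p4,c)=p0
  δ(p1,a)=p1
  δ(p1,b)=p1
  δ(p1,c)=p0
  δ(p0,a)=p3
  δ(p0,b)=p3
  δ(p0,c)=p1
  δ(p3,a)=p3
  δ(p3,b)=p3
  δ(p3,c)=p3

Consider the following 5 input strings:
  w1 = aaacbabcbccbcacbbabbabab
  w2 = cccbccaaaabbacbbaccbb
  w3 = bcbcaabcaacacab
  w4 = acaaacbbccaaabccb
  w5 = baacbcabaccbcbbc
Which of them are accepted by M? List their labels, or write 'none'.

w1: p2 → p3 → p3 → p3 → p3 → p3 → p3 → p3 → p3 → p3 → p3 → p3 → p3 → p3 → p3 → p3 → p3 → p3 → p3 → p3 → p3 → p3 → p3 → p3 → p3  → end p3, rejected
w2: p2 → p1 → p0 → p1 → p1 → p0 → p1 → p1 → p1 → p1 → p1 → p1 → p1 → p1 → p0 → p3 → p3 → p3 → p3 → p3 → p3 → p3  → end p3, rejected
w3: p2 → p0 → p1 → p1 → p0 → p3 → p3 → p3 → p3 → p3 → p3 → p3 → p3 → p3 → p3 → p3  → end p3, rejected
w4: p2 → p3 → p3 → p3 → p3 → p3 → p3 → p3 → p3 → p3 → p3 → p3 → p3 → p3 → p3 → p3 → p3 → p3  → end p3, rejected
w5: p2 → p0 → p3 → p3 → p3 → p3 → p3 → p3 → p3 → p3 → p3 → p3 → p3 → p3 → p3 → p3 → p3  → end p3, rejected

none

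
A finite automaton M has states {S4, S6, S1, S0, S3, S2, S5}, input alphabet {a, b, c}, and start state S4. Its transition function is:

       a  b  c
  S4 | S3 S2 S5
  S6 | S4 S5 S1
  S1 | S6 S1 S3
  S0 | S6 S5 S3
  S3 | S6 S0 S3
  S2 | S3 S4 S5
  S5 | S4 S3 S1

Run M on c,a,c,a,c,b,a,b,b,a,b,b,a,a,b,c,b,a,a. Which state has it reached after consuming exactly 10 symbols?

start at S4
read 'c': S4 → S5
read 'a': S5 → S4
read 'c': S4 → S5
read 'a': S5 → S4
read 'c': S4 → S5
read 'b': S5 → S3
read 'a': S3 → S6
read 'b': S6 → S5
read 'b': S5 → S3
read 'a': S3 → S6
After 10 symbols: S6.

S6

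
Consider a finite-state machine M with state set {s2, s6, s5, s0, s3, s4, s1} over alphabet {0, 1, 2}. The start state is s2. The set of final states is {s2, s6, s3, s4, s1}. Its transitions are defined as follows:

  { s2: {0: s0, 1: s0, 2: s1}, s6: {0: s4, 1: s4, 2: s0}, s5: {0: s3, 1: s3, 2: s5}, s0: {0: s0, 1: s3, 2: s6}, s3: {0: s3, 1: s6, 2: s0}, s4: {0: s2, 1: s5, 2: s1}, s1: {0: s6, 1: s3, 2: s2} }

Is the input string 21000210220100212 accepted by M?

No

s2 → s1 → s3 → s3 → s3 → s3 → s0 → s3 → s3 → s0 → s6 → s4 → s5 → s3 → s3 → s0 → s3 → s0
End state s0 is not accepting.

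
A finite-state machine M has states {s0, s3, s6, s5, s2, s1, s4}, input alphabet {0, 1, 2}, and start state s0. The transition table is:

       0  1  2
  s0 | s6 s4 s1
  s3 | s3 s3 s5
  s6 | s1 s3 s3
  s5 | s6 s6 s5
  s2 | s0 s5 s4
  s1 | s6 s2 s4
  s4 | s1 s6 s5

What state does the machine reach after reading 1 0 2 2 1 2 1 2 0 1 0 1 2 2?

s5

s0 → s4 → s1 → s4 → s5 → s6 → s3 → s3 → s5 → s6 → s3 → s3 → s3 → s5 → s5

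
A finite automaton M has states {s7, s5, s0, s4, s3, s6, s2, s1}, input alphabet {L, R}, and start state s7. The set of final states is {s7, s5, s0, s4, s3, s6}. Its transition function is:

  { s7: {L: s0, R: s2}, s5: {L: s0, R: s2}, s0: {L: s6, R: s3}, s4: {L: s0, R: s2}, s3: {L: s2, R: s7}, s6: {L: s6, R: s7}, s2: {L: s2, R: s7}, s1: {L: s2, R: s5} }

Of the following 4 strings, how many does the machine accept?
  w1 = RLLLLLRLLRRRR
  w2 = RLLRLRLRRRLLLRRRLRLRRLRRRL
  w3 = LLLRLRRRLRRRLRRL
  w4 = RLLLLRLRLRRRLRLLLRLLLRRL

2

w1: Trace: s7 -R-> s2 -L-> s2 -L-> s2 -L-> s2 -L-> s2 -L-> s2 -R-> s7 -L-> s0 -L-> s6 -R-> s7 -R-> s2 -R-> s7 -R-> s2  → end s2, rejected
w2: Trace: s7 -R-> s2 -L-> s2 -L-> s2 -R-> s7 -L-> s0 -R-> s3 -L-> s2 -R-> s7 -R-> s2 -R-> s7 -L-> s0 -L-> s6 -L-> s6 -R-> s7 -R-> s2 -R-> s7 -L-> s0 -R-> s3 -L-> s2 -R-> s7 -R-> s2 -L-> s2 -R-> s7 -R-> s2 -R-> s7 -L-> s0  → end s0, accepted
w3: Trace: s7 -L-> s0 -L-> s6 -L-> s6 -R-> s7 -L-> s0 -R-> s3 -R-> s7 -R-> s2 -L-> s2 -R-> s7 -R-> s2 -R-> s7 -L-> s0 -R-> s3 -R-> s7 -L-> s0  → end s0, accepted
w4: Trace: s7 -R-> s2 -L-> s2 -L-> s2 -L-> s2 -L-> s2 -R-> s7 -L-> s0 -R-> s3 -L-> s2 -R-> s7 -R-> s2 -R-> s7 -L-> s0 -R-> s3 -L-> s2 -L-> s2 -L-> s2 -R-> s7 -L-> s0 -L-> s6 -L-> s6 -R-> s7 -R-> s2 -L-> s2  → end s2, rejected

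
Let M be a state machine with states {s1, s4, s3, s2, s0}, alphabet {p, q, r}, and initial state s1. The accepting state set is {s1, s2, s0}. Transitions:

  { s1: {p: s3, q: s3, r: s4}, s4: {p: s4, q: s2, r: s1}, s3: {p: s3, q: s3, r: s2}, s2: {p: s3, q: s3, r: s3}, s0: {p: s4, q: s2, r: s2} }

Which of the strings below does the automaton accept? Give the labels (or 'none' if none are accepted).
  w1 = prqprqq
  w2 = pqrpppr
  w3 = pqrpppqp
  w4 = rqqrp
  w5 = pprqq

w1:
  start at s1
  read 'p': s1 → s3
  read 'r': s3 → s2
  read 'q': s2 → s3
  read 'p': s3 → s3
  read 'r': s3 → s2
  read 'q': s2 → s3
  read 'q': s3 → s3
  end s3, rejected
w2:
  start at s1
  read 'p': s1 → s3
  read 'q': s3 → s3
  read 'r': s3 → s2
  read 'p': s2 → s3
  read 'p': s3 → s3
  read 'p': s3 → s3
  read 'r': s3 → s2
  end s2, accepted
w3:
  start at s1
  read 'p': s1 → s3
  read 'q': s3 → s3
  read 'r': s3 → s2
  read 'p': s2 → s3
  read 'p': s3 → s3
  read 'p': s3 → s3
  read 'q': s3 → s3
  read 'p': s3 → s3
  end s3, rejected
w4:
  start at s1
  read 'r': s1 → s4
  read 'q': s4 → s2
  read 'q': s2 → s3
  read 'r': s3 → s2
  read 'p': s2 → s3
  end s3, rejected
w5:
  start at s1
  read 'p': s1 → s3
  read 'p': s3 → s3
  read 'r': s3 → s2
  read 'q': s2 → s3
  read 'q': s3 → s3
  end s3, rejected

w2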